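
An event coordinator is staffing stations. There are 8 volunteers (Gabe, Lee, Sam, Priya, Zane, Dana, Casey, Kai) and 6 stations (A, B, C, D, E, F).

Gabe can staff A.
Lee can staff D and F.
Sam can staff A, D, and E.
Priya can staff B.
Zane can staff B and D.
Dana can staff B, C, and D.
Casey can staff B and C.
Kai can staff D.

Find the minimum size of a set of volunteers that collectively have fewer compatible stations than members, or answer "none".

Take S = {Priya, Zane, Kai}. Its neighbourhood is {B, D}, so |N(S)| = 2 < |S| = 3.
Every subset of size less than 3 has at least as many neighbours as members, so 3 is the minimum.

3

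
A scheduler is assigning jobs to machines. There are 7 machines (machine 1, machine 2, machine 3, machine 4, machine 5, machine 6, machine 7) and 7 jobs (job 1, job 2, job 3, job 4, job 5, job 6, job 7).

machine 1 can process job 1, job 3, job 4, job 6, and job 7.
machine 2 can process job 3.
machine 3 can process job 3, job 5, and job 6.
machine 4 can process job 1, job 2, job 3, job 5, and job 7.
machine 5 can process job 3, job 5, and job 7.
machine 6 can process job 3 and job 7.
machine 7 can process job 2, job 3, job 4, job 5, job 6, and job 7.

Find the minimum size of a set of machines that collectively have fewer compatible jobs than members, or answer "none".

A matching saturating every machine exists, for instance machine 1→job 1, machine 2→job 3, machine 3→job 6, machine 4→job 2, machine 5→job 5, machine 6→job 7, machine 7→job 4.
By Hall's marriage theorem, this means |N(S)| ≥ |S| for every subset S, so no violating subset exists.

none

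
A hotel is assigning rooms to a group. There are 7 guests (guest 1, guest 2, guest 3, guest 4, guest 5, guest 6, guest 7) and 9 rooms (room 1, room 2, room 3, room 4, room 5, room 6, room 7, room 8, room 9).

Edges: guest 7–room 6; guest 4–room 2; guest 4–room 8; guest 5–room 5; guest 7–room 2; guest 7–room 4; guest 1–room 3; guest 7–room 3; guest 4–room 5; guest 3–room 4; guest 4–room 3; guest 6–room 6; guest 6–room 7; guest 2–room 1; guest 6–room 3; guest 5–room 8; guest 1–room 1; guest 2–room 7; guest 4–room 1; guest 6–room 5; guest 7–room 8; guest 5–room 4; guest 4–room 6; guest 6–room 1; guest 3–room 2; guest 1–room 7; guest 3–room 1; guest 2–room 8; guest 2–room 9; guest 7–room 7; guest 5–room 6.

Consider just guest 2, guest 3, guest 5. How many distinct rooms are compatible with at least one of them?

8

The union of neighbours of {guest 2, guest 3, guest 5} is {room 1, room 2, room 4, room 5, room 6, room 7, room 8, room 9}, which has 8 elements.
Since |N(S)| = 8 ≥ |S| = 3, Hall's condition holds for this subset.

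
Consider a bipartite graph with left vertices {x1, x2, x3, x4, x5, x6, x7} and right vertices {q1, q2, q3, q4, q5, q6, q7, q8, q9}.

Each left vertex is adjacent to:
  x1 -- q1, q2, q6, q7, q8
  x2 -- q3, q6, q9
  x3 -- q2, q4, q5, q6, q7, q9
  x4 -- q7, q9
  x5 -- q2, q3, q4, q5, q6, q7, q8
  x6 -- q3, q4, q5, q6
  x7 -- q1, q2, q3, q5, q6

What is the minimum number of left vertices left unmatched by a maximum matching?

One maximum matching: x1–q1, x2–q3, x3–q2, x4–q9, x5–q7, x6–q4, x7–q6.
This saturates every left vertex, so 7 is the maximum.
That matches 7 of the 7, leaving 0 unmatched; no matching can do better.

0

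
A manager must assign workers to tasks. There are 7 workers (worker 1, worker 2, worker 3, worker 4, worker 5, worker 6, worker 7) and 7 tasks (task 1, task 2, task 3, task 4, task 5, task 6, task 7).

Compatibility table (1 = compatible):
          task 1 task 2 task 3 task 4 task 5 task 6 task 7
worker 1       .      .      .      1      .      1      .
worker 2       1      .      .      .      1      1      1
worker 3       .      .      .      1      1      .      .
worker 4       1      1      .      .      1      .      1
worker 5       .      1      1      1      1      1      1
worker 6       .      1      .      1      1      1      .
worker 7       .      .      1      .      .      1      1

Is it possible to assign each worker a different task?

For example, pair worker 1–task 4, worker 2–task 1, worker 3–task 5, worker 4–task 2, worker 5–task 3, worker 6–task 6, worker 7–task 7.
All 7 workers are covered.

Yes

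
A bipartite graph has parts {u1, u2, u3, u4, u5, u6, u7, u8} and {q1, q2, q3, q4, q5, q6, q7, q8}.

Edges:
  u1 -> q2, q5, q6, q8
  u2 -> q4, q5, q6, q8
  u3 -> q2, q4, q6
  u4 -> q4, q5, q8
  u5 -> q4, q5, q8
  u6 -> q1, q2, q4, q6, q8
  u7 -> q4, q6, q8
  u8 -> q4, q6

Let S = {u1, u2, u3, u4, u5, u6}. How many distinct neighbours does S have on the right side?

6

The union of neighbours of {u1, u2, u3, u4, u5, u6} is {q1, q2, q4, q5, q6, q8}, which has 6 elements.
Since |N(S)| = 6 ≥ |S| = 6, Hall's condition holds for this subset.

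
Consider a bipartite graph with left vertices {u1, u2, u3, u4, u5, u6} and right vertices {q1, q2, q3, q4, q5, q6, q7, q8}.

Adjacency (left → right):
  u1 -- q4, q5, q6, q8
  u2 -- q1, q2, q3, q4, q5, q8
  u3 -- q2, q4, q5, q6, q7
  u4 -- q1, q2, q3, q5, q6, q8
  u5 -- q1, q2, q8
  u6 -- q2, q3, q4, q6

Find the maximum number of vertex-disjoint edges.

6

For example, pair u1–q8, u2–q4, u3–q7, u4–q1, u5–q2, u6–q6.
All 6 left vertices are matched, so no larger matching exists.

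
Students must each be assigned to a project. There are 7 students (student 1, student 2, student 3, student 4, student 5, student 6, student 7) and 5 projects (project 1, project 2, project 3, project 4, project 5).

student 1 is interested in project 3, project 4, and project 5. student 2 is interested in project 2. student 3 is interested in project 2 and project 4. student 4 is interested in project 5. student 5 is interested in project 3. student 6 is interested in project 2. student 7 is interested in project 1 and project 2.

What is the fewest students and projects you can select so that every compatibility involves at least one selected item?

{student 7, project 2, project 3, project 4, project 5} is a vertex cover of size 5: every edge has an endpoint in this set.
No smaller cover exists because student 1–project 3, student 2–project 2, student 3–project 4, student 4–project 5, student 7–project 1 is a matching of size 5, and a cover must include an endpoint of each of these disjoint edges (König's theorem).

5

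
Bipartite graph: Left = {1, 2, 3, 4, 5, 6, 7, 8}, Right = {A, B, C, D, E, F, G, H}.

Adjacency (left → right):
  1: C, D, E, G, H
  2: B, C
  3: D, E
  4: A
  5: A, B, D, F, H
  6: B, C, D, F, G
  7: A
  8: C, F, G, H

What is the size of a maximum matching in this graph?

7

A valid assignment of size 7: 1–E, 2–B, 3–D, 4–A, 5–H, 6–G, 8–F.
The set {4, 7} has only 1 neighbour ({A}), so by Hall's theorem at most 7 of the 8 left vertices can be matched.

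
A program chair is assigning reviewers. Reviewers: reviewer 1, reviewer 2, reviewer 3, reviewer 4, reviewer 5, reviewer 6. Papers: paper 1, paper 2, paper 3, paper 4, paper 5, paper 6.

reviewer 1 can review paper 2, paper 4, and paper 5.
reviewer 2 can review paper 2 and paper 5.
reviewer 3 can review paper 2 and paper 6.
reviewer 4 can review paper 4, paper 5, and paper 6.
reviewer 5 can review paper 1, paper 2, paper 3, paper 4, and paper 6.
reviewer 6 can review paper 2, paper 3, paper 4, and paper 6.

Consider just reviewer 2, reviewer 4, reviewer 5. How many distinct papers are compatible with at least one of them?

6

The union of neighbours of {reviewer 2, reviewer 4, reviewer 5} is {paper 1, paper 2, paper 3, paper 4, paper 5, paper 6}, which has 6 elements.
Since |N(S)| = 6 ≥ |S| = 3, Hall's condition holds for this subset.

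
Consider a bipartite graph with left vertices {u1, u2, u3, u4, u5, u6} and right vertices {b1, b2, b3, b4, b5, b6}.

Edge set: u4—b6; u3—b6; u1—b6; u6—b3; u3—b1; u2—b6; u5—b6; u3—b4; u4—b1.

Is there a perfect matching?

No

The set {u1, u2, u5} has only 1 neighbour ({b6}), so by Hall's theorem at most 4 of the 6 left vertices can be matched.
Hence no matching covers every left vertex.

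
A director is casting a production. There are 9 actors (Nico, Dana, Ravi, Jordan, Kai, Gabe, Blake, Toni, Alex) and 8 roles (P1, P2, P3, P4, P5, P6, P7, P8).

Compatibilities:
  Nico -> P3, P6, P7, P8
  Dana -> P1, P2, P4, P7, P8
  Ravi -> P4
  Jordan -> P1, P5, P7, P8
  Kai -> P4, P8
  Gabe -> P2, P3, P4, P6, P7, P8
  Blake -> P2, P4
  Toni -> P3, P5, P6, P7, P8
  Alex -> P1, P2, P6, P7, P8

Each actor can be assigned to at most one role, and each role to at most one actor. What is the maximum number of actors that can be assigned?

8

One maximum matching: Nico-P6, Dana-P1, Ravi-P4, Jordan-P5, Kai-P8, Gabe-P7, Blake-P2, Toni-P3.
The set {Nico, Dana, Ravi, Jordan, Kai, Gabe, Blake, Toni, Alex} has only 8 neighbours ({P1, P2, P3, P4, P5, P6, P7, P8}), so by Hall's theorem at most 8 of the 9 actors can be matched.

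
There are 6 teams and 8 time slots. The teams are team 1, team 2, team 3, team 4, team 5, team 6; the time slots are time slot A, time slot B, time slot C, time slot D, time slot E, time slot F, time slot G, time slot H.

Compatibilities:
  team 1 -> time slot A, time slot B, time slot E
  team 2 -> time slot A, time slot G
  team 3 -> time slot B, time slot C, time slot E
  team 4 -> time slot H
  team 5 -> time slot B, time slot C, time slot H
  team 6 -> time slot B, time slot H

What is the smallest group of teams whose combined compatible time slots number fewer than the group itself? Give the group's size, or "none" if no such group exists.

none

A matching saturating every team exists, for instance team 1→time slot A, team 2→time slot G, team 3→time slot E, team 4→time slot H, team 5→time slot C, team 6→time slot B.
By Hall's marriage theorem, this means |N(S)| ≥ |S| for every subset S, so no violating subset exists.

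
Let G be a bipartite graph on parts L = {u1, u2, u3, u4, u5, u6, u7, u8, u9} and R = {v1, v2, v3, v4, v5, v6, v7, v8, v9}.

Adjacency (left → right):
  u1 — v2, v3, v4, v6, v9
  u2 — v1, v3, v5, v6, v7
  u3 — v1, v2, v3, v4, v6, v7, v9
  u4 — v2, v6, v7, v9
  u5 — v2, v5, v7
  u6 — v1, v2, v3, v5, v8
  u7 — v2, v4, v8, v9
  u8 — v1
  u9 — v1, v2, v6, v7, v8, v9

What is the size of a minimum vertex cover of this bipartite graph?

9

A maximum matching has 9 edges (e.g. u1–v3, u2–v6, u3–v4, u4–v9, u5–v7, u6–v5, u7–v8, u8–v1, u9–v2).
By König's theorem the minimum vertex cover has the same size. One such cover is {u1, u2, u3, u4, u5, u6, u7, u8, u9}.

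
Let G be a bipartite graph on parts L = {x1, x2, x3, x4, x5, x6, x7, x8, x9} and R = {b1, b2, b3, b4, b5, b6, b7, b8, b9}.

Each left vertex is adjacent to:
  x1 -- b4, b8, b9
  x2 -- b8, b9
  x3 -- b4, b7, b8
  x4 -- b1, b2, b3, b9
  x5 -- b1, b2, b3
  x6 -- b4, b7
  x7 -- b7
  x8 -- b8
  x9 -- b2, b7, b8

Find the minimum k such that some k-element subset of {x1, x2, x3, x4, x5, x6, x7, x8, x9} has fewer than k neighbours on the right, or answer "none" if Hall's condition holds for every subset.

Take S = {x3, x6, x7, x8}. Its neighbourhood is {b4, b7, b8}, so |N(S)| = 3 < |S| = 4.
Every subset of size less than 4 has at least as many neighbours as members, so 4 is the minimum.

4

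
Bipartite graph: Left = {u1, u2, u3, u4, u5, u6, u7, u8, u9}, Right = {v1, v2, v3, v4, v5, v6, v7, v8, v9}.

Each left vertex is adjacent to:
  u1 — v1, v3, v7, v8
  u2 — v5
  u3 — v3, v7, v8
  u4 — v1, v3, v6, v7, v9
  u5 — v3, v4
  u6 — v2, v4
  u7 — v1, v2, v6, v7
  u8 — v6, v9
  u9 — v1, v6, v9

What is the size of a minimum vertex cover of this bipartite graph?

9

{u1, u2, u3, u4, u5, u6, u7, u8, u9} is a vertex cover of size 9: every edge has an endpoint in this set.
No smaller cover exists because u1–v1, u2–v5, u3–v8, u4–v3, u5–v4, u6–v2, u7–v7, u8–v9, u9–v6 is a matching of size 9, and a cover must include an endpoint of each of these disjoint edges (König's theorem).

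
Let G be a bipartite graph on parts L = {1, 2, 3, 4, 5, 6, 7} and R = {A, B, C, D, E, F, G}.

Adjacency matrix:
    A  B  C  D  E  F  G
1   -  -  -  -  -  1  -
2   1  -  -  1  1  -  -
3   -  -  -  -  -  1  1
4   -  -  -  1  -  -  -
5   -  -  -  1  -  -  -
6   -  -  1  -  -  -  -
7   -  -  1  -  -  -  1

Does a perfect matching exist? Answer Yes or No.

The set {1, 3, 4, 5, 6, 7} has only 4 neighbours ({C, D, F, G}), so by Hall's theorem at most 5 of the 7 left vertices can be matched.
Hence no matching covers every left vertex.

No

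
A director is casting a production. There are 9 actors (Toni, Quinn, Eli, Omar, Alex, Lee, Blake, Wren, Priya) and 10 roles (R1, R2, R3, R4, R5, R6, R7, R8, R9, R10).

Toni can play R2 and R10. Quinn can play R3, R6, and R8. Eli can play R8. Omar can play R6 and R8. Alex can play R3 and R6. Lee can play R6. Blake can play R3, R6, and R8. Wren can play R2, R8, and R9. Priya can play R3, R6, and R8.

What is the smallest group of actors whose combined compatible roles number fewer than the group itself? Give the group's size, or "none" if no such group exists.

Take S = {Eli, Omar, Lee}. Its neighbourhood is {R6, R8}, so |N(S)| = 2 < |S| = 3.
Every subset of size less than 3 has at least as many neighbours as members, so 3 is the minimum.

3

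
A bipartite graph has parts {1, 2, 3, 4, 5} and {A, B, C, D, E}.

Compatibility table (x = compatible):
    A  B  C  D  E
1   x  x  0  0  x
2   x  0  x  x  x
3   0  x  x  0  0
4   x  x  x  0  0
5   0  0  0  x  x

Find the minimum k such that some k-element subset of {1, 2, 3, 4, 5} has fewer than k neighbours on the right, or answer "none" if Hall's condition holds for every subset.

none

A matching saturating every left vertex exists, for instance 1→A, 2→D, 3→C, 4→B, 5→E.
By Hall's marriage theorem, this means |N(S)| ≥ |S| for every subset S, so no violating subset exists.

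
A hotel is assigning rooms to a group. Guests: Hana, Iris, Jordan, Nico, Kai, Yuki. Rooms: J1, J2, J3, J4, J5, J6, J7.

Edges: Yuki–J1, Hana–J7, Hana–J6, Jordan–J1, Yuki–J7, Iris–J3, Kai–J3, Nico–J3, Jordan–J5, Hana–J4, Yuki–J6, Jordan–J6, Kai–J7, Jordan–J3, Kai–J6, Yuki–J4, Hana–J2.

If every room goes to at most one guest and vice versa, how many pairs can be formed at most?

5

One maximum matching: Hana→J2, Iris→J3, Jordan→J5, Kai→J7, Yuki→J6.
The set {Iris, Nico} has only 1 neighbour ({J3}), so by Hall's theorem at most 5 of the 6 guests can be matched.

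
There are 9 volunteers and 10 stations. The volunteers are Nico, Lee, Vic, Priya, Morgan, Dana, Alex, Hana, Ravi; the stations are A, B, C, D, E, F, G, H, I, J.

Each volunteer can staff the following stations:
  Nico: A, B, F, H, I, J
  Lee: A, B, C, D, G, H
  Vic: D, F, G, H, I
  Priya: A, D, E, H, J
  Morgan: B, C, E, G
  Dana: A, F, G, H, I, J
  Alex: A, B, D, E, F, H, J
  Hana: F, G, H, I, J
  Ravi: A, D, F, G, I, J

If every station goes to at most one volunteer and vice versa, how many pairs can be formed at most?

9

One maximum matching: Nico–A, Lee–B, Vic–H, Priya–D, Morgan–C, Dana–F, Alex–E, Hana–G, Ravi–J.
All 9 volunteers are matched, so no larger matching exists.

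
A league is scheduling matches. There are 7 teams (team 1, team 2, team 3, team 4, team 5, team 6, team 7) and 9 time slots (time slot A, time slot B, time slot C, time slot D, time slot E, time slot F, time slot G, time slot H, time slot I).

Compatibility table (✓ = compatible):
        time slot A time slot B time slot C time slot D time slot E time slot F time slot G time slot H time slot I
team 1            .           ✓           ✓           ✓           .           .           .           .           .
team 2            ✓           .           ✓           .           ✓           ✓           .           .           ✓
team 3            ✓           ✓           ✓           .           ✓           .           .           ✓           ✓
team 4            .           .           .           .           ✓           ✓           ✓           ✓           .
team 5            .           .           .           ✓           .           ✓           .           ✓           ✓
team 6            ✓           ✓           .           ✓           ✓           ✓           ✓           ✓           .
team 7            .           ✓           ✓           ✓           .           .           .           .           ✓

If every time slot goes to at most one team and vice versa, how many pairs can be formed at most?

7

For example, pair team 1-time slot D, team 2-time slot E, team 3-time slot C, team 4-time slot H, team 5-time slot F, team 6-time slot G, team 7-time slot I.
This saturates every team, so 7 is the maximum.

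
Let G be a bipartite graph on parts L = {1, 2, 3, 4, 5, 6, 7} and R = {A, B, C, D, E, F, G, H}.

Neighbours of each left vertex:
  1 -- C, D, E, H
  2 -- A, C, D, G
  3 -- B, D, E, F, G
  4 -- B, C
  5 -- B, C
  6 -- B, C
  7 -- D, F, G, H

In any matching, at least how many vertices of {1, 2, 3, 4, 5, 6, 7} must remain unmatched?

For example, pair 1–D, 2–G, 3–E, 4–C, 5–B, 7–F.
The set {4, 5, 6} has only 2 neighbours ({B, C}), so by Hall's theorem at most 6 of the 7 left vertices can be matched.
That matches 6 of the 7, leaving 1 unmatched; no matching can do better.

1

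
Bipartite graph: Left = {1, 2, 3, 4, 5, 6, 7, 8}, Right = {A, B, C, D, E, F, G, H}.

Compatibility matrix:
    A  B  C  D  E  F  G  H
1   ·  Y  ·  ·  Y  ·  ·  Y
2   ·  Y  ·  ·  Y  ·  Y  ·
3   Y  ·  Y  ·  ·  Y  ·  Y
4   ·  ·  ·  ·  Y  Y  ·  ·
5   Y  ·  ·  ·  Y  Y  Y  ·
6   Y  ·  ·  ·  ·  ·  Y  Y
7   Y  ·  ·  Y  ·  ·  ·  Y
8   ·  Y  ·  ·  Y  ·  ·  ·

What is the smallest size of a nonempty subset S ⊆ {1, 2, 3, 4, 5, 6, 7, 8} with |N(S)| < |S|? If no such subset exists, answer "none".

A matching saturating every left vertex exists, for instance 1→H, 2→E, 3→C, 4→F, 5→A, 6→G, 7→D, 8→B.
By Hall's marriage theorem, this means |N(S)| ≥ |S| for every subset S, so no violating subset exists.

none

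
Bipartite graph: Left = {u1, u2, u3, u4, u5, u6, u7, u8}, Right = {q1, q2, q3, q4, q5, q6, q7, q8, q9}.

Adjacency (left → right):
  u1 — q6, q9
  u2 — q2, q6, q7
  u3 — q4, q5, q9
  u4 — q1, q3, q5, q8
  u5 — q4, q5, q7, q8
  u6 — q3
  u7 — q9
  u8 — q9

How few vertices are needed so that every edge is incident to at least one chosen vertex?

{u1, u2, u3, u4, u5, u6, q9} is a vertex cover of size 7: every edge has an endpoint in this set.
No smaller cover exists because u1–q6, u2–q2, u3–q5, u4–q8, u5–q7, u6–q3, u7–q9 is a matching of size 7, and a cover must include an endpoint of each of these disjoint edges (König's theorem).

7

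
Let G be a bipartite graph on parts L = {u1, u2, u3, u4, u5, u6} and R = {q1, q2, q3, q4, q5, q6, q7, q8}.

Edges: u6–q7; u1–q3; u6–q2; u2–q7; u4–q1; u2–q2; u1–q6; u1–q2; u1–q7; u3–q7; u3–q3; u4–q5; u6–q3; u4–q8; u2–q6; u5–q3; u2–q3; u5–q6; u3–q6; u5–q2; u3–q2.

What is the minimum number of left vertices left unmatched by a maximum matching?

1

One maximum matching: u1–q3, u2–q7, u3–q2, u4–q8, u5–q6.
The set {u1, u2, u3, u5, u6} has only 4 neighbours ({q2, q3, q6, q7}), so by Hall's theorem at most 5 of the 6 left vertices can be matched.
That matches 5 of the 6, leaving 1 unmatched; no matching can do better.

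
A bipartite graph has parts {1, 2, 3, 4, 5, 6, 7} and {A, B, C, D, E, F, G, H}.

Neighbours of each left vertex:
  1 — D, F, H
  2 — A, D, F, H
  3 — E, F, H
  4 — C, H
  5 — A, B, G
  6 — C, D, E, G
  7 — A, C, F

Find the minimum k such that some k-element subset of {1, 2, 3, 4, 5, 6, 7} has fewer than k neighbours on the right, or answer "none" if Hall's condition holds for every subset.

A matching saturating every left vertex exists, for instance 1→H, 2→D, 3→E, 4→C, 5→B, 6→G, 7→F.
By Hall's marriage theorem, this means |N(S)| ≥ |S| for every subset S, so no violating subset exists.

none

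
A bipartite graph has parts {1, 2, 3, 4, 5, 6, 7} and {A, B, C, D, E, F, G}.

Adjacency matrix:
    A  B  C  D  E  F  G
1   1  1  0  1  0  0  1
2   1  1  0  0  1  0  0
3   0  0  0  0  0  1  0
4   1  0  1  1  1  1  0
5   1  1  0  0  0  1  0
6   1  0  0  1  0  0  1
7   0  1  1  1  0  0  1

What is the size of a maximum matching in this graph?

One maximum matching: 1–G, 2–E, 3–F, 4–C, 5–A, 6–D, 7–B.
This saturates every left vertex, so 7 is the maximum.

7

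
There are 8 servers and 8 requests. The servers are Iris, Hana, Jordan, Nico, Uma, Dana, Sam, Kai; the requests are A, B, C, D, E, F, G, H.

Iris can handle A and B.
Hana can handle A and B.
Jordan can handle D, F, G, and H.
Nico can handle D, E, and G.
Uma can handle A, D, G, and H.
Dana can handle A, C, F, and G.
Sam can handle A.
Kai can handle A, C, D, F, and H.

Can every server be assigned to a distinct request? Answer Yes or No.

No

The set {Iris, Hana, Sam} has only 2 neighbours ({A, B}), so by Hall's theorem at most 7 of the 8 servers can be matched.
Hence no matching covers every server.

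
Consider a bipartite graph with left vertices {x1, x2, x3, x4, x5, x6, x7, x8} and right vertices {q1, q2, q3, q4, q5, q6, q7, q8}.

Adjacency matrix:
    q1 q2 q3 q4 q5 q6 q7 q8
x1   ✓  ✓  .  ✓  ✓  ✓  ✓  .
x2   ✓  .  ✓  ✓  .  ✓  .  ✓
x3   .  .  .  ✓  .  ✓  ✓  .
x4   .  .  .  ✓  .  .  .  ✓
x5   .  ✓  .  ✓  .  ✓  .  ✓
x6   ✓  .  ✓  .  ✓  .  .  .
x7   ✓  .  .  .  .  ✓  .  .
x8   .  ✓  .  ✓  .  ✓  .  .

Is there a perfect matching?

A valid assignment of size 8: x1–q5, x2–q4, x3–q7, x4–q8, x5–q2, x6–q3, x7–q1, x8–q6.
Every left vertex is matched, so this is a perfect matching.

Yes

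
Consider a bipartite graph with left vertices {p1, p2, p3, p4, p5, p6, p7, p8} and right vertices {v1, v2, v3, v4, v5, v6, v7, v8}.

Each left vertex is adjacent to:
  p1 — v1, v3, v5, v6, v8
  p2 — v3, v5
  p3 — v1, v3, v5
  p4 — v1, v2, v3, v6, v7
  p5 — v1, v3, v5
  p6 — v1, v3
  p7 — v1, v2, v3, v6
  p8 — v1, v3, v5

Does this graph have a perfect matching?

The set {p2, p3, p5, p6, p8} has only 3 neighbours ({v1, v3, v5}), so by Hall's theorem at most 6 of the 8 left vertices can be matched.
Hence no matching covers every left vertex.

No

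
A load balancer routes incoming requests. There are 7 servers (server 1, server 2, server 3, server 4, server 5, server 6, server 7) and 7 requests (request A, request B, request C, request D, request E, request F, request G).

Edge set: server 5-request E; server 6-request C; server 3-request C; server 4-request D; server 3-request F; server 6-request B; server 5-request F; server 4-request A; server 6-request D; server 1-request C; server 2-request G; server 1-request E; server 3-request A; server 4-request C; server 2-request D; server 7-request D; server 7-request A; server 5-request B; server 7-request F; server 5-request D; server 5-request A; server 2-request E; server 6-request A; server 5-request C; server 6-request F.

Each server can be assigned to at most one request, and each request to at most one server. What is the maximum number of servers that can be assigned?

For example, pair server 1-request E, server 2-request G, server 3-request A, server 4-request D, server 5-request B, server 6-request C, server 7-request F.
All 7 servers are matched, so no larger matching exists.

7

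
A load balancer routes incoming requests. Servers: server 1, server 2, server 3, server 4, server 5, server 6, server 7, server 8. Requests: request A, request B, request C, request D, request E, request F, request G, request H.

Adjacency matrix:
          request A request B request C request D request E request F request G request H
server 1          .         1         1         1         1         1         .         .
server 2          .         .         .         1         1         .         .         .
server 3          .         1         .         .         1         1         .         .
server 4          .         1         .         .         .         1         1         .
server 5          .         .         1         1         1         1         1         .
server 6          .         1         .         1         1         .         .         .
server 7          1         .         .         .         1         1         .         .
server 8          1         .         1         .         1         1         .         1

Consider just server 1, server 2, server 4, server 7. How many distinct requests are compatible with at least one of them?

7

The union of neighbours of {server 1, server 2, server 4, server 7} is {request A, request B, request C, request D, request E, request F, request G}, which has 7 elements.
Since |N(S)| = 7 ≥ |S| = 4, Hall's condition holds for this subset.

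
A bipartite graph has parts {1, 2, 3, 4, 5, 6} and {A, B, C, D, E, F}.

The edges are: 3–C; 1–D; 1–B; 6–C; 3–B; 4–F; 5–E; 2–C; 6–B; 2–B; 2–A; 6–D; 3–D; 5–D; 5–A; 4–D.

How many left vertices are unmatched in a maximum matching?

0

One maximum matching: 1-D, 2-A, 3-C, 4-F, 5-E, 6-B.
All 6 left vertices are matched, so no larger matching exists.
That matches 6 of the 6, leaving 0 unmatched; no matching can do better.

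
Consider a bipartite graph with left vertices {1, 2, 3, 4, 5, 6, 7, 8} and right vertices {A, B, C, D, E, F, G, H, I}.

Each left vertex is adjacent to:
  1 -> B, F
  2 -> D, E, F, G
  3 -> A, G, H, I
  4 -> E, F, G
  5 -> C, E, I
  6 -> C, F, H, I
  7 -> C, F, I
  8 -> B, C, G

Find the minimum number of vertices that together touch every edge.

8

The 8 edges 1–F, 2–D, 3–I, 4–G, 5–E, 6–H, 7–C, 8–B form a matching, so any vertex cover needs at least 8 vertices (one per matched edge).
Conversely {1, 2, 3, 4, 5, 6, 7, 8} meets every edge and has exactly 8 vertices, so 8 is optimal.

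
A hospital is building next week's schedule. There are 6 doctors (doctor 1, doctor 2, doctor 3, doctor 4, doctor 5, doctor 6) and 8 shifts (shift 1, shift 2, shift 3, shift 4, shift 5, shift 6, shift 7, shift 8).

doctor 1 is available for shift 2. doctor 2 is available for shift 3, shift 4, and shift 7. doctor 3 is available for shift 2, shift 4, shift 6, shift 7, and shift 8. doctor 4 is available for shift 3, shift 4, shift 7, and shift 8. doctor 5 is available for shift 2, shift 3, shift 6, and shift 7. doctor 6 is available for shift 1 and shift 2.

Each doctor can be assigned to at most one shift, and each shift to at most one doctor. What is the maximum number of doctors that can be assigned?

For example, pair doctor 1-shift 2, doctor 2-shift 3, doctor 3-shift 7, doctor 4-shift 8, doctor 5-shift 6, doctor 6-shift 1.
All 6 doctors are matched, so no larger matching exists.

6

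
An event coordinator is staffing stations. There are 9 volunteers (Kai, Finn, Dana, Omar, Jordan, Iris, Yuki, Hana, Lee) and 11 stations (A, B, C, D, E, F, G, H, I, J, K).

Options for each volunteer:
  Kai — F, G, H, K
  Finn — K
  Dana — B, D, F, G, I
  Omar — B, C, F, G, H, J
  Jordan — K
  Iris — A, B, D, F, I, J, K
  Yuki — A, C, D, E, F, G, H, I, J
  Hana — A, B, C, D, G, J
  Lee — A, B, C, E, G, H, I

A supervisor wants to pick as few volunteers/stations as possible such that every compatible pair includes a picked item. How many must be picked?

{Kai, Dana, Omar, Iris, Yuki, Hana, Lee, K} is a vertex cover of size 8: every edge has an endpoint in this set.
No smaller cover exists because Kai–H, Finn–K, Dana–F, Omar–C, Iris–B, Yuki–J, Hana–A, Lee–G is a matching of size 8, and a cover must include an endpoint of each of these disjoint edges (König's theorem).

8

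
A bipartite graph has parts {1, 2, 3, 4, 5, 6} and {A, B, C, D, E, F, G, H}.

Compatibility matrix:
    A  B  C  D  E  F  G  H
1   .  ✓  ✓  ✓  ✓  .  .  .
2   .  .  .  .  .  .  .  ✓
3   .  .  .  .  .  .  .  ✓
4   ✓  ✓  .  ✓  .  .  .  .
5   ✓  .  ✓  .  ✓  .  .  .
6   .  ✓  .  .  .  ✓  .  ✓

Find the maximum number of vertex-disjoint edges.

5

A valid assignment of size 5: 1→E, 2→H, 4→D, 5→C, 6→B.
The set {2, 3} has only 1 neighbour ({H}), so by Hall's theorem at most 5 of the 6 left vertices can be matched.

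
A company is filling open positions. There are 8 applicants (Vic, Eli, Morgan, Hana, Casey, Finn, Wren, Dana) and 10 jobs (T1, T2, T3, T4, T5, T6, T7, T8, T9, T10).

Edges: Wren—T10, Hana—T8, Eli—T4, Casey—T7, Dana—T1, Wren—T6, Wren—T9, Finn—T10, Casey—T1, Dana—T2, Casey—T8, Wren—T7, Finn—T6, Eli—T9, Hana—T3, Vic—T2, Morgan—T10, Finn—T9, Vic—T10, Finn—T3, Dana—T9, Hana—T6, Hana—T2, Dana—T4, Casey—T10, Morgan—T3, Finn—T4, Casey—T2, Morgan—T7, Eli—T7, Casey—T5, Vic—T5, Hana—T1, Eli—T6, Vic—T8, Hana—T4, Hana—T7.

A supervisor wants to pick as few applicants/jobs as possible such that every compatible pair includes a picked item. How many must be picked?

A maximum matching has 8 edges (e.g. Vic–T8, Eli–T6, Morgan–T3, Hana–T1, Casey–T7, Finn–T4, Wren–T10, Dana–T9).
By König's theorem the minimum vertex cover has the same size. One such cover is {Vic, Eli, Morgan, Hana, Casey, Finn, Wren, Dana}.

8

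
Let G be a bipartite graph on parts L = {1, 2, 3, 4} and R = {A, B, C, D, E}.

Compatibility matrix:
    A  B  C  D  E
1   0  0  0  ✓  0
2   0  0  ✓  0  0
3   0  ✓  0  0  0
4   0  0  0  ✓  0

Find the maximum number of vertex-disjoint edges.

For example, pair 1–D, 2–C, 3–B.
The set {1, 4} has only 1 neighbour ({D}), so by Hall's theorem at most 3 of the 4 left vertices can be matched.

3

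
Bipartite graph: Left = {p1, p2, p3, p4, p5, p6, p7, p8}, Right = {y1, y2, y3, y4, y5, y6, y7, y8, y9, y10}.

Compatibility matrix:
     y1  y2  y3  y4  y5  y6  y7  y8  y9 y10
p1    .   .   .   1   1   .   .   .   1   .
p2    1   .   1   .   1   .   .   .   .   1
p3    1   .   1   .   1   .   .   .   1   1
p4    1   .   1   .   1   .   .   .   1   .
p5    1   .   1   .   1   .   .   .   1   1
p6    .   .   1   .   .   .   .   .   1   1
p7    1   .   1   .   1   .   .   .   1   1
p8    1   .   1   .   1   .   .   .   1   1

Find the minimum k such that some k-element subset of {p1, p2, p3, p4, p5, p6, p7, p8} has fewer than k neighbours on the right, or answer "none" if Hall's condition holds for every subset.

Take S = {p2, p3, p4, p5, p6, p7}. Its neighbourhood is {y1, y3, y5, y9, y10}, so |N(S)| = 5 < |S| = 6.
Every subset of size less than 6 has at least as many neighbours as members, so 6 is the minimum.

6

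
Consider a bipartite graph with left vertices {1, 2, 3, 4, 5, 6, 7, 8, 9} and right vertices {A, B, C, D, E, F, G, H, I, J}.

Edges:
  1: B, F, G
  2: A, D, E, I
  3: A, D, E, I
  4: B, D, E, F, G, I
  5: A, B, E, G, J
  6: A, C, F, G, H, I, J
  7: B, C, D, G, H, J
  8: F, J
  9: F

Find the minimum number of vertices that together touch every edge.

A maximum matching has 9 edges (e.g. 1–B, 2–I, 3–D, 4–G, 5–E, 6–A, 7–H, 8–J, 9–F).
By König's theorem the minimum vertex cover has the same size. One such cover is {1, 2, 3, 4, 5, 6, 7, 8, 9}.

9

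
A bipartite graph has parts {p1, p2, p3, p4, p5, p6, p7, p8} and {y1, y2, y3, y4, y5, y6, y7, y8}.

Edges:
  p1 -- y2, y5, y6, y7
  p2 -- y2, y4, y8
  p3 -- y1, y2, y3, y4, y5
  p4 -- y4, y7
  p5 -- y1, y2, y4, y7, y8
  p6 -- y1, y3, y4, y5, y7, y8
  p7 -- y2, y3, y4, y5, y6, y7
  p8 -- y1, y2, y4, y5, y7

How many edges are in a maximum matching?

8

One maximum matching: p1→y5, p2→y8, p3→y1, p4→y4, p5→y2, p6→y3, p7→y6, p8→y7.
All 8 left vertices are matched, so no larger matching exists.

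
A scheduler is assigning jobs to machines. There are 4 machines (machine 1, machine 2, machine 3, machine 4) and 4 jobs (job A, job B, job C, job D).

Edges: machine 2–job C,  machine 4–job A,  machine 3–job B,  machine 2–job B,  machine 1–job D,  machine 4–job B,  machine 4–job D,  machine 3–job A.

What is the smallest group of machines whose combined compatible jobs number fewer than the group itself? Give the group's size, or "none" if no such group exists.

A matching saturating every machine exists, for instance machine 1→job D, machine 2→job C, machine 3→job B, machine 4→job A.
By Hall's marriage theorem, this means |N(S)| ≥ |S| for every subset S, so no violating subset exists.

none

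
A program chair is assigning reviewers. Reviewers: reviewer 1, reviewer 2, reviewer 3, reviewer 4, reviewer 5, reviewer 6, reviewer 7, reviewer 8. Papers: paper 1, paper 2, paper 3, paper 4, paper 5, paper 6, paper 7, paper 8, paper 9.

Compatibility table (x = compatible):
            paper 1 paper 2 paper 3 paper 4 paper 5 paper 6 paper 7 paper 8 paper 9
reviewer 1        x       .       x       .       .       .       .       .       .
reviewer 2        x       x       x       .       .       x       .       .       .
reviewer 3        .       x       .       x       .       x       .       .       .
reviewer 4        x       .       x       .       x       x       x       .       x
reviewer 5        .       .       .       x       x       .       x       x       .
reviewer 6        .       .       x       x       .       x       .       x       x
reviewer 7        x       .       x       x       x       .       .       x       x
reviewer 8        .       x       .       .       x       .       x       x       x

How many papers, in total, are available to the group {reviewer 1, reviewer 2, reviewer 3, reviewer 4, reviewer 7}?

The union of neighbours of {reviewer 1, reviewer 2, reviewer 3, reviewer 4, reviewer 7} is {paper 1, paper 2, paper 3, paper 4, paper 5, paper 6, paper 7, paper 8, paper 9}, which has 9 elements.
Since |N(S)| = 9 ≥ |S| = 5, Hall's condition holds for this subset.

9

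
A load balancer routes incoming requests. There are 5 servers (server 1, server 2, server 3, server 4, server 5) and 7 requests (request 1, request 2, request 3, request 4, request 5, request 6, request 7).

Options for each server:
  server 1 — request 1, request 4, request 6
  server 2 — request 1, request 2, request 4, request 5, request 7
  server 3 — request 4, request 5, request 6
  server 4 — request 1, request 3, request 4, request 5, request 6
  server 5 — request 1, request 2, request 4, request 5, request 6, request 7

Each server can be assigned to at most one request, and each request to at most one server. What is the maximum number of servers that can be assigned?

5

A valid assignment of size 5: server 1-request 6, server 2-request 4, server 3-request 5, server 4-request 3, server 5-request 7.
This saturates every server, so 5 is the maximum.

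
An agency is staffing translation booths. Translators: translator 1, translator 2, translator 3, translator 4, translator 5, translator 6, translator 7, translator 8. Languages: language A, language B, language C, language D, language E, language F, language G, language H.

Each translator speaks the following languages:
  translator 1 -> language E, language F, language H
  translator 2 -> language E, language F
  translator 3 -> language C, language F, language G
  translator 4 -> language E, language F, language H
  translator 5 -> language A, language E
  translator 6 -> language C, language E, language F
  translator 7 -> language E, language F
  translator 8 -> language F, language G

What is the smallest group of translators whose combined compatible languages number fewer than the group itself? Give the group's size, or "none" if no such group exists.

Take S = {translator 1, translator 2, translator 4, translator 7}. Its neighbourhood is {language E, language F, language H}, so |N(S)| = 3 < |S| = 4.
Every subset of size less than 4 has at least as many neighbours as members, so 4 is the minimum.

4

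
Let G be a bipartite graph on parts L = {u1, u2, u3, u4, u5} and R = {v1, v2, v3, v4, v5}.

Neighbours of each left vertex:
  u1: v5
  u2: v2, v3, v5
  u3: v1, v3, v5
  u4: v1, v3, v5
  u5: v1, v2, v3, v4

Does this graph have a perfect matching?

Yes

A valid assignment of size 5: u1–v5, u2–v2, u3–v3, u4–v1, u5–v4.
All 5 left vertices are covered.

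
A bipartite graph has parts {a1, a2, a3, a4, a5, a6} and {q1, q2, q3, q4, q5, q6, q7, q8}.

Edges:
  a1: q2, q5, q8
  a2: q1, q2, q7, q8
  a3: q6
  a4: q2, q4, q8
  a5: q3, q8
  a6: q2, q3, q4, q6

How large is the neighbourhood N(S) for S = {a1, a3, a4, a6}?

The union of neighbours of {a1, a3, a4, a6} is {q2, q3, q4, q5, q6, q8}, which has 6 elements.
Since |N(S)| = 6 ≥ |S| = 4, Hall's condition holds for this subset.

6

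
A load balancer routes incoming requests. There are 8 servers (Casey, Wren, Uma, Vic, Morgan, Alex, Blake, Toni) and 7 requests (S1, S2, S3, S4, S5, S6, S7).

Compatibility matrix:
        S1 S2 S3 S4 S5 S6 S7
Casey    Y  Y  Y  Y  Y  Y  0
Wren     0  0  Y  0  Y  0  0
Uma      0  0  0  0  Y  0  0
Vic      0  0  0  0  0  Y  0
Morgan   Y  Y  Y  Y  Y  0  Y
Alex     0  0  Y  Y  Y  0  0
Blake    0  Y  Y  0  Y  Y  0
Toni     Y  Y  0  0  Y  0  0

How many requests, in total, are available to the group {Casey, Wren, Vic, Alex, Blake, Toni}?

The union of neighbours of {Casey, Wren, Vic, Alex, Blake, Toni} is {S1, S2, S3, S4, S5, S6}, which has 6 elements.
Since |N(S)| = 6 ≥ |S| = 6, Hall's condition holds for this subset.

6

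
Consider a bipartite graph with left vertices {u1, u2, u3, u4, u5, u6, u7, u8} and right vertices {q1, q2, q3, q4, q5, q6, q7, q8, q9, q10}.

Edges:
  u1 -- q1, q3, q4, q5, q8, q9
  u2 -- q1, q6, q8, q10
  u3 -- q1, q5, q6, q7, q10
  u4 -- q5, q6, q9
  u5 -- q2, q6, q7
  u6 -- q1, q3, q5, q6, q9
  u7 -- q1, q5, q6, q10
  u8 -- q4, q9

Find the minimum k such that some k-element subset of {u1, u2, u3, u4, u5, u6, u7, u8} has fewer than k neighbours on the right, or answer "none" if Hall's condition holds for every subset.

none

A matching saturating every left vertex exists, for instance u1→q4, u2→q8, u3→q7, u4→q5, u5→q2, u6→q6, u7→q10, u8→q9.
By Hall's marriage theorem, this means |N(S)| ≥ |S| for every subset S, so no violating subset exists.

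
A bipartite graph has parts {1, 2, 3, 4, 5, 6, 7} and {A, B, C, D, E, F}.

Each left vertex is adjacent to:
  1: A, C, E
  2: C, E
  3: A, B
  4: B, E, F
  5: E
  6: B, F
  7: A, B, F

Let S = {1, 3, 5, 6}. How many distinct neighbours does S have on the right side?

5

The union of neighbours of {1, 3, 5, 6} is {A, B, C, E, F}, which has 5 elements.
Since |N(S)| = 5 ≥ |S| = 4, Hall's condition holds for this subset.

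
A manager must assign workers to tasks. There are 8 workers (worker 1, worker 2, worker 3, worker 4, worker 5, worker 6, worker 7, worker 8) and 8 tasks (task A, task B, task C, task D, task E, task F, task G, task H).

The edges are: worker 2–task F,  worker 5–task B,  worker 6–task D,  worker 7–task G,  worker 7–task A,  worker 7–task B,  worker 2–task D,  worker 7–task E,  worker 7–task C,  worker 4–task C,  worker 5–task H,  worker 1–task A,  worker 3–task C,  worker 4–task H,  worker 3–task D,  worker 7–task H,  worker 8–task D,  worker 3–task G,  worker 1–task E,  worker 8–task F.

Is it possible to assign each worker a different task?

No

The set {worker 2, worker 6, worker 8} has only 2 neighbours ({task D, task F}), so by Hall's theorem at most 7 of the 8 workers can be matched.
Hence no matching covers every worker.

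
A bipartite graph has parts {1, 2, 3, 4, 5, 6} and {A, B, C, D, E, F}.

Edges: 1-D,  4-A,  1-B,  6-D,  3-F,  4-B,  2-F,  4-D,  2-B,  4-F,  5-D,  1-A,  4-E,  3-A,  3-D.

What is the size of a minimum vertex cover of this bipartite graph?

The 5 edges 1–B, 2–F, 3–A, 4–E, 5–D form a matching, so any vertex cover needs at least 5 vertices (one per matched edge).
Conversely {1, 2, 3, 4, D} meets every edge and has exactly 5 vertices, so 5 is optimal.

5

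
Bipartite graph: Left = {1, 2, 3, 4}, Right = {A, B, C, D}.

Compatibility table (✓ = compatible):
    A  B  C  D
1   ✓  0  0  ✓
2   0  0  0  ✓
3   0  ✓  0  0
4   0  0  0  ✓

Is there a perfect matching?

The set {2, 4} has only 1 neighbour ({D}), so by Hall's theorem at most 3 of the 4 left vertices can be matched.
Hence no matching covers every left vertex.

No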